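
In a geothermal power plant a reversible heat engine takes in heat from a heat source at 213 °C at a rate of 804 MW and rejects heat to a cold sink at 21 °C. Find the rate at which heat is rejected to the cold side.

T_H = 213 °C → 213 + 273.15 = 486.15 K.
T_C = 21 °C → 21 + 273.15 = 294.15 K.
η_rev = 1 − T_C/T_H = 1 − 294.15/486.15 = 0.3949.
For a reversible cycle Q_C/Q_H = T_C/T_H, so Q_C = 804 × 294.15/486.15 = 486.5 MW.

Q̇_C ≈ 486.5 MW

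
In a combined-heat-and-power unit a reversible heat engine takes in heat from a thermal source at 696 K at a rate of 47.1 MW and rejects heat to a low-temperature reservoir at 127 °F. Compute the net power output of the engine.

Ẇ ≈ 25.0 MW

T_C = 127 °F → (127 − 32) × 5/9 = 52.78 °C = 325.93 K.
η_rev = 1 − T_C/T_H = 1 − 325.93/696.00 = 0.5317.
W = η·Q_H = 0.5317 × 47.1 = 25.0 MW.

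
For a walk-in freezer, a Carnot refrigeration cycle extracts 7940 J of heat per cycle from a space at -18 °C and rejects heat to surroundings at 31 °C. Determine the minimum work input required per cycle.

W_in ≈ 1520 J

T_H = 31 °C → 31 + 273.15 = 304.15 K.
T_C = -18 °C → -18 + 273.15 = 255.15 K.
For a reversible refrigerator, COP_R = T_C/(T_H − T_C) = 255.15/49.00 = 5.2071.
W = Q_C/COP_R = 7940/5.2071 = 1520 J.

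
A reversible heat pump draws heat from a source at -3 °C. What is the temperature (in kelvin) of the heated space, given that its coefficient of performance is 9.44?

T_C = -3 °C → -3 + 273.15 = 270.15 K.
COP_HP = T_H/(T_H − T_C) ⇒ T_H = T_C·COP_HP/(COP_HP − 1) = 270.15 × 9.44/(9.44 − 1) = 302.2 K.

T_H ≈ 302.2 K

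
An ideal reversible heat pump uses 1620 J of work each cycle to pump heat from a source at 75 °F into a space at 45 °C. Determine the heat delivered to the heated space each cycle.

T_H = 45 °C → 45 + 273.15 = 318.15 K.
T_C = 75 °F → (75 − 32) × 5/9 = 23.89 °C = 297.04 K.
Reversible heating COP: COP_HP = T_H/(T_H − T_C) = 318.15/21.11 = 15.0703.
Q_H = COP_HP · W = 15.0703 × 1620 = 24400 J.

Q_H ≈ 24400 J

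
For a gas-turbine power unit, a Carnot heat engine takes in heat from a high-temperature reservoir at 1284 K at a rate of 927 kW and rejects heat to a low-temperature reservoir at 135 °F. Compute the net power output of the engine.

T_C = 135 °F → (135 − 32) × 5/9 = 57.22 °C = 330.37 K.
Since the cycle is reversible, η = 1 − T_C/T_H = 1 − 330.37/1284.00 = 0.7427.
W = η·Q_H = 0.7427 × 927 = 688.5 kW.

Ẇ ≈ 688.5 kW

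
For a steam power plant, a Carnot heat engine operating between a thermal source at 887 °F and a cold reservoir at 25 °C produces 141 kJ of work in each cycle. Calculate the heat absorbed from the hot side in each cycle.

Q_H ≈ 234 kJ

T_H = 887 °F → (887 − 32) × 5/9 = 475.00 °C = 748.15 K.
T_C = 25 °C → 25 + 273.15 = 298.15 K.
Since the cycle is reversible, η = 1 − T_C/T_H = 1 − 298.15/748.15 = 0.6015.
Q_H = W/η = 141/0.6015 = 234 kJ.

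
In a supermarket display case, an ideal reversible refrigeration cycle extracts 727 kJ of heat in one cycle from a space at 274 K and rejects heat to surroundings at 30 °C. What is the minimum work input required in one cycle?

W_in ≈ 77.3 kJ

T_H = 30 °C → 30 + 273.15 = 303.15 K.
For a reversible refrigerator, COP_R = T_C/(T_H − T_C) = 274.00/29.15 = 9.3997.
W = Q_C/COP_R = 727/9.3997 = 77.3 kJ.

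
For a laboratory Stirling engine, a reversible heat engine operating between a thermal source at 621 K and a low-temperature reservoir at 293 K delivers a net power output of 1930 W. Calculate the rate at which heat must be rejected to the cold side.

Q̇_C ≈ 1724 W

Since the cycle is reversible, η = 1 − T_C/T_H = 1 − 293.00/621.00 = 0.5282.
Since Q_C/Q_H = T_C/T_H and Q_H = W/η, Q_C = W·T_C/(T_H − T_C) = 1930 × 293.00/328.00 = 1724 W.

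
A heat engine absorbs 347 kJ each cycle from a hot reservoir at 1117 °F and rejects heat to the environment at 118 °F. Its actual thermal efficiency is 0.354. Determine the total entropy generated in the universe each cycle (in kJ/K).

T_H = 1117 °F → (1117 − 32) × 5/9 = 602.78 °C = 875.93 K.
T_C = 118 °F → (118 − 32) × 5/9 = 47.78 °C = 320.93 K.
W = η·Q_H = 0.354 × 347 = 122.8 kJ, so Q_C = Q_H − W = 224.2 kJ.
Reservoir entropy changes: ΔS_H = −Q_H/T_H = −347/875.93 = -0.3962 kJ/K and ΔS_C = +Q_C/T_C = 224.2/320.93 = 0.6985 kJ/K.
ΔS_univ = −Q_H/T_H + Q_C/T_C = 0.302 kJ/K (> 0, since η = 0.354 < η_Carnot = 0.634).

ΔS_univ ≈ 0.302 kJ/K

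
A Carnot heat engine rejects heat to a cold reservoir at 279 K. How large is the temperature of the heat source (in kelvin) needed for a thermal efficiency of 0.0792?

T_H ≈ 303 K

From η = 1 − T_C/T_H, solving for T_H gives T_H = T_C/(1 − η) = 279.00/(1 − 0.0792) = 303 K.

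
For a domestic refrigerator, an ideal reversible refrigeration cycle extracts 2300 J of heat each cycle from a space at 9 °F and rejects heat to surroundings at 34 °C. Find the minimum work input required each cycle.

T_H = 34 °C → 34 + 273.15 = 307.15 K.
T_C = 9 °F → (9 − 32) × 5/9 = -12.78 °C = 260.37 K.
For a reversible refrigerator, COP_R = T_C/(T_H − T_C) = 260.37/46.78 = 5.5662.
W = Q_C/COP_R = 2300/5.5662 = 413.2 J.

W_in ≈ 413.2 J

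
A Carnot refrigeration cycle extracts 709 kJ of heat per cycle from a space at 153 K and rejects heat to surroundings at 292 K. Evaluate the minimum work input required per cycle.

The reversible coefficient of performance is COP_R = T_C/(T_H − T_C) = 153.00/139.00 = 1.1007.
W = Q_C/COP_R = 709/1.1007 = 644 kJ.

W_in ≈ 644 kJ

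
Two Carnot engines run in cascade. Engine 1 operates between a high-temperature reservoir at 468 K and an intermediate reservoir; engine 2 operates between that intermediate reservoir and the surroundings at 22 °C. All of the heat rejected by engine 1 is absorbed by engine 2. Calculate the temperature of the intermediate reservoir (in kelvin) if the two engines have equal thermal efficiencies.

T_C = 22 °C → 22 + 273.15 = 295.15 K.
Equal efficiencies require 1 − T_m/T_H = 1 − T_C/T_m, i.e. T_m/T_H = T_C/T_m, so T_m = √(T_H·T_C) = √(468.00 × 295.15) = 371.7 K.

T_m ≈ 371.7 K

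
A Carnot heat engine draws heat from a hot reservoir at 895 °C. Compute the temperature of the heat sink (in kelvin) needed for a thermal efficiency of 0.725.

T_C ≈ 321 K

T_H = 895 °C → 895 + 273.15 = 1168.15 K.
From η = 1 − T_C/T_H, T_C = T_H·(1 − η) = 1168.15 × (1 − 0.725) = 321 K.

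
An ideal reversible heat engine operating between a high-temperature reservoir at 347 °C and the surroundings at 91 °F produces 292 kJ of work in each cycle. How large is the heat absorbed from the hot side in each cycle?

T_H = 347 °C → 347 + 273.15 = 620.15 K.
T_C = 91 °F → (91 − 32) × 5/9 = 32.78 °C = 305.93 K.
For a reversible engine, η = 1 − T_C/T_H = 1 − 305.93/620.15 = 0.5067.
Q_H = W/η = 292/0.5067 = 576.3 kJ.

Q_H ≈ 576.3 kJ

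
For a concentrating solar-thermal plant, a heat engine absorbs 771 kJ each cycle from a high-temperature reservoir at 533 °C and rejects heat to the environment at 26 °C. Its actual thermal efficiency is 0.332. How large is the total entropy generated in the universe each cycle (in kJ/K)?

ΔS_univ ≈ 0.765 kJ/K

T_H = 533 °C → 533 + 273.15 = 806.15 K.
T_C = 26 °C → 26 + 273.15 = 299.15 K.
W = η·Q_H = 0.332 × 771 = 256.0 kJ, so Q_C = Q_H − W = 515.0 kJ.
Entropy balance on the reservoirs: −Q_H/T_H = -0.9564 kJ/K, +Q_C/T_C = 1.722 kJ/K.
ΔS_univ = −Q_H/T_H + Q_C/T_C = 0.765 kJ/K (> 0, since η = 0.332 < η_Carnot = 0.629).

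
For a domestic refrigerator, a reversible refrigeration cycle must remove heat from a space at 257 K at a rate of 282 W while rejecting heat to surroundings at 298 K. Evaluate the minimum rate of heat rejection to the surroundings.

For a reversible cycle Q_H/Q_C = T_H/T_C, so Q_H = Q_C·T_H/T_C = 282 × 298.00/257.00 = 327 W.

Q̇_H ≈ 327 W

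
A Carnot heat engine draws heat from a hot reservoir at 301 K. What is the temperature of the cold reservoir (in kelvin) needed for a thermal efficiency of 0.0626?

From η = 1 − T_C/T_H, T_C = T_H·(1 − η) = 301.00 × (1 − 0.0626) = 282 K.

T_C ≈ 282 K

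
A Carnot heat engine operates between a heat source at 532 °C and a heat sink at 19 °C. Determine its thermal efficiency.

η ≈ 0.6371

T_H = 532 °C → 532 + 273.15 = 805.15 K.
T_C = 19 °C → 19 + 273.15 = 292.15 K.
η_rev = 1 − T_C/T_H = 1 − 292.15/805.15 = 0.6371.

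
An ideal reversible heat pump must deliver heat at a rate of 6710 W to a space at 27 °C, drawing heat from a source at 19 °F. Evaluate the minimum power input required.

Ẇ_in ≈ 765 W

T_H = 27 °C → 27 + 273.15 = 300.15 K.
T_C = 19 °F → (19 − 32) × 5/9 = -7.22 °C = 265.93 K.
COP_HP = T_H/(T_H − T_C) = 300.15/34.22 = 8.7706.
W = Q_H/COP_HP = 6710/8.7706 = 765 W.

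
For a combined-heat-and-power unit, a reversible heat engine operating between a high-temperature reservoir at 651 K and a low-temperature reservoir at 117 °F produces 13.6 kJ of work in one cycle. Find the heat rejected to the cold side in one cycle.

Q_C ≈ 13.2 kJ

T_C = 117 °F → (117 − 32) × 5/9 = 47.22 °C = 320.37 K.
Carnot efficiency: η = 1 − T_C/T_H = 1 − 320.37/651.00 = 0.5079.
Since Q_C/Q_H = T_C/T_H and Q_H = W/η, Q_C = W·T_C/(T_H − T_C) = 13.6 × 320.37/330.63 = 13.2 kJ.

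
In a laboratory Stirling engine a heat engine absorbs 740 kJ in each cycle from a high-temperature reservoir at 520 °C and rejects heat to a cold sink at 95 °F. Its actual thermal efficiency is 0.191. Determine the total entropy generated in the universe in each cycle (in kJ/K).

T_H = 520 °C → 520 + 273.15 = 793.15 K.
T_C = 95 °F → (95 − 32) × 5/9 = 35.00 °C = 308.15 K.
W = η·Q_H = 0.191 × 740 = 141.3 kJ, so Q_C = Q_H − W = 598.7 kJ.
Reservoir entropy changes: ΔS_H = −Q_H/T_H = −740/793.15 = -0.9330 kJ/K and ΔS_C = +Q_C/T_C = 598.7/308.15 = 1.943 kJ/K.
ΔS_univ = −Q_H/T_H + Q_C/T_C = 1.01 kJ/K (> 0, since η = 0.191 < η_Carnot = 0.611).

ΔS_univ ≈ 1.01 kJ/K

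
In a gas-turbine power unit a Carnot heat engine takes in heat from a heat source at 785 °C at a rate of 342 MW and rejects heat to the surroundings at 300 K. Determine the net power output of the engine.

Ẇ ≈ 245 MW

T_H = 785 °C → 785 + 273.15 = 1058.15 K.
For a reversible engine, η = 1 − T_C/T_H = 1 − 300.00/1058.15 = 0.7165.
W = η·Q_H = 0.7165 × 342 = 245 MW.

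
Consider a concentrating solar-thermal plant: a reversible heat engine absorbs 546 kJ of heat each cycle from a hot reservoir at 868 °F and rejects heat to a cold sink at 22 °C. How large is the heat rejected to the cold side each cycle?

Q_C ≈ 218 kJ

T_H = 868 °F → (868 − 32) × 5/9 = 464.44 °C = 737.59 K.
T_C = 22 °C → 22 + 273.15 = 295.15 K.
For a reversible engine, η = 1 − T_C/T_H = 1 − 295.15/737.59 = 0.5998.
For a reversible cycle Q_C/Q_H = T_C/T_H, so Q_C = 546 × 295.15/737.59 = 218 kJ.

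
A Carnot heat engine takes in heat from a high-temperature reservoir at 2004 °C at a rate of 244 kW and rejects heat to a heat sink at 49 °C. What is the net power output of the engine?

T_H = 2004 °C → 2004 + 273.15 = 2277.15 K.
T_C = 49 °C → 49 + 273.15 = 322.15 K.
Carnot efficiency: η = 1 − T_C/T_H = 1 − 322.15/2277.15 = 0.8585.
W = η·Q_H = 0.8585 × 244 = 209 kW.

Ẇ ≈ 209 kW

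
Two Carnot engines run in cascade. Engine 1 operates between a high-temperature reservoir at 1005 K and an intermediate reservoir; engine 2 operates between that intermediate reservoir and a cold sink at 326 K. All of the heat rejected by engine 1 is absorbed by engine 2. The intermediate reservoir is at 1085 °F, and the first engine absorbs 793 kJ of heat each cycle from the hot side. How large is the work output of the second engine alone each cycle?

W₂ ≈ 420 kJ

T_m = 1085 °F → (1085 − 32) × 5/9 = 585.00 °C = 858.15 K.
Heat entering the second stage: Q_m = Q_H·(T_m/T_H) = 793 × 858.15/1005.00 = 677 kJ.
Second-stage efficiency η₂ = 1 − T_C/T_m = 1 − 326.00/858.15 = 0.6201, so W₂ = η₂·Q_m = 420 kJ.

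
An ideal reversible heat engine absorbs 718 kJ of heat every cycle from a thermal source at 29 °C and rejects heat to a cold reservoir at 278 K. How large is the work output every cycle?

W ≈ 57.39 kJ

T_H = 29 °C → 29 + 273.15 = 302.15 K.
Carnot efficiency: η = 1 − T_C/T_H = 1 − 278.00/302.15 = 0.0799.
W = η·Q_H = 0.0799 × 718 = 57.39 kJ.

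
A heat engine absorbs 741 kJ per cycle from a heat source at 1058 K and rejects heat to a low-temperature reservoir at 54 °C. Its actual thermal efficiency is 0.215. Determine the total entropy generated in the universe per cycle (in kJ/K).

ΔS_univ ≈ 1.08 kJ/K

T_C = 54 °C → 54 + 273.15 = 327.15 K.
W = η·Q_H = 0.215 × 741 = 159.3 kJ, so Q_C = Q_H − W = 581.7 kJ.
Entropy balance on the reservoirs: −Q_H/T_H = -0.7004 kJ/K, +Q_C/T_C = 1.778 kJ/K.
ΔS_univ = −Q_H/T_H + Q_C/T_C = 1.08 kJ/K (> 0, since η = 0.215 < η_Carnot = 0.691).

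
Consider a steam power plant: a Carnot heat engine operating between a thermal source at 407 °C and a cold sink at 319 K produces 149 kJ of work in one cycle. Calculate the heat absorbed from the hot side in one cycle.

Q_H ≈ 281 kJ

T_H = 407 °C → 407 + 273.15 = 680.15 K.
For a reversible engine, η = 1 − T_C/T_H = 1 − 319.00/680.15 = 0.5310.
Q_H = W/η = 149/0.5310 = 281 kJ.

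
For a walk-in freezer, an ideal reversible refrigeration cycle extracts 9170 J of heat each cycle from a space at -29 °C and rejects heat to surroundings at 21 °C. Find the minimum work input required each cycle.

W_in ≈ 1880 J

T_H = 21 °C → 21 + 273.15 = 294.15 K.
T_C = -29 °C → -29 + 273.15 = 244.15 K.
For a reversible refrigerator, COP_R = T_C/(T_H − T_C) = 244.15/50.00 = 4.8830.
W = Q_C/COP_R = 9170/4.8830 = 1880 J.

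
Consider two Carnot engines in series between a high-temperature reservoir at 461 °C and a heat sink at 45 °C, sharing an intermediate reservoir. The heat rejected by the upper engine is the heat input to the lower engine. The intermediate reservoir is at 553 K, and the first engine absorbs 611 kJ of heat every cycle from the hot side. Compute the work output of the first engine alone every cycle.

W₁ ≈ 150.8 kJ

T_H = 461 °C → 461 + 273.15 = 734.15 K.
T_C = 45 °C → 45 + 273.15 = 318.15 K.
First-stage efficiency η₁ = 1 − T_m/T_H = 1 − 553.00/734.15 = 0.2467.
W₁ = η₁·Q_H = 0.2467 × 611 = 150.8 kJ.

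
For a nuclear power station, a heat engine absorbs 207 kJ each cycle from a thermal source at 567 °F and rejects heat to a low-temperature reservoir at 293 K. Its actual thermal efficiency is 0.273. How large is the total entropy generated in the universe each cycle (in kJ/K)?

ΔS_univ ≈ 0.151 kJ/K

T_H = 567 °F → (567 − 32) × 5/9 = 297.22 °C = 570.37 K.
W = η·Q_H = 0.273 × 207 = 56.51 kJ, so Q_C = Q_H − W = 150.5 kJ.
Entropy balance on the reservoirs: −Q_H/T_H = -0.3629 kJ/K, +Q_C/T_C = 0.5136 kJ/K.
ΔS_univ = −Q_H/T_H + Q_C/T_C = 0.151 kJ/K (> 0, since η = 0.273 < η_Carnot = 0.486).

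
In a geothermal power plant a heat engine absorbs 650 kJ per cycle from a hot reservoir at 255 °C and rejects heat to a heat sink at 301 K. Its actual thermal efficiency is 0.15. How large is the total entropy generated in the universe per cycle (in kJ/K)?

ΔS_univ ≈ 0.6048 kJ/K

T_H = 255 °C → 255 + 273.15 = 528.15 K.
W = η·Q_H = 0.15 × 650 = 97.50 kJ, so Q_C = Q_H − W = 552.5 kJ.
Reservoir entropy changes: ΔS_H = −Q_H/T_H = −650/528.15 = -1.231 kJ/K and ΔS_C = +Q_C/T_C = 552.5/301.00 = 1.836 kJ/K.
ΔS_univ = −Q_H/T_H + Q_C/T_C = 0.6048 kJ/K (> 0, since η = 0.15 < η_Carnot = 0.430).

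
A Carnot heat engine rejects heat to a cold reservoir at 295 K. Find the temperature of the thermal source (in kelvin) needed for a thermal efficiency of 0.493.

T_H ≈ 582 K

From η = 1 − T_C/T_H, solving for T_H gives T_H = T_C/(1 − η) = 295.00/(1 − 0.493) = 582 K.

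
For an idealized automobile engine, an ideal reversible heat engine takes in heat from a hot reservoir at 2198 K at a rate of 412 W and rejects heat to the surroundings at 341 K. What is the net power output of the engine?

Ẇ ≈ 348 W

η_rev = 1 − T_C/T_H = 1 − 341.00/2198.00 = 0.8449.
W = η·Q_H = 0.8449 × 412 = 348 W.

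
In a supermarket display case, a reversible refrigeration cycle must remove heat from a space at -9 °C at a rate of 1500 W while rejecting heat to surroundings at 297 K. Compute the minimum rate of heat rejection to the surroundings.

Q̇_H ≈ 1687 W

T_C = -9 °C → -9 + 273.15 = 264.15 K.
For a reversible cycle Q_H/Q_C = T_H/T_C, so Q_H = Q_C·T_H/T_C = 1500 × 297.00/264.15 = 1687 W.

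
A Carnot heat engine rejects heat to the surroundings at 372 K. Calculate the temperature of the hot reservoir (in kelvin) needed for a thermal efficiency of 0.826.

T_H ≈ 2138 K

From η = 1 − T_C/T_H, solving for T_H gives T_H = T_C/(1 − η) = 372.00/(1 − 0.826) = 2138 K.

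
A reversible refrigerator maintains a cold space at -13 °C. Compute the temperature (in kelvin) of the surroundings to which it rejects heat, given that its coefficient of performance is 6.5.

T_H ≈ 300 K

T_C = -13 °C → -13 + 273.15 = 260.15 K.
COP_R = T_C/(T_H − T_C) ⇒ T_H = T_C·(1 + 1/COP_R) = 260.15 × (1 + 1/6.5) = 300 K.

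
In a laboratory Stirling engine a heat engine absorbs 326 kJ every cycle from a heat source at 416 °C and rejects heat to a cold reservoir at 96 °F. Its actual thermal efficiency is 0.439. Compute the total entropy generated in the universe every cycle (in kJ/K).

T_H = 416 °C → 416 + 273.15 = 689.15 K.
T_C = 96 °F → (96 − 32) × 5/9 = 35.56 °C = 308.71 K.
W = η·Q_H = 0.439 × 326 = 143.1 kJ, so Q_C = Q_H − W = 182.9 kJ.
Entropy balance on the reservoirs: −Q_H/T_H = -0.4730 kJ/K, +Q_C/T_C = 0.5924 kJ/K.
ΔS_univ = −Q_H/T_H + Q_C/T_C = 0.119 kJ/K (> 0, since η = 0.439 < η_Carnot = 0.552).

ΔS_univ ≈ 0.119 kJ/K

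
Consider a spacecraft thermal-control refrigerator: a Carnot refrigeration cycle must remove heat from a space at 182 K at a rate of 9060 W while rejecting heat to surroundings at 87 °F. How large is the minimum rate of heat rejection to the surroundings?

T_H = 87 °F → (87 − 32) × 5/9 = 30.56 °C = 303.71 K.
For a reversible cycle Q_H/Q_C = T_H/T_C, so Q_H = Q_C·T_H/T_C = 9060 × 303.71/182.00 = 15100 W.

Q̇_H ≈ 15100 W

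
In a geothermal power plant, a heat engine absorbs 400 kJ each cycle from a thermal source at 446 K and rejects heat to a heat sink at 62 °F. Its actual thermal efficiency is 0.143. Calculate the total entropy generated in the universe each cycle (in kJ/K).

T_C = 62 °F → (62 − 32) × 5/9 = 16.67 °C = 289.82 K.
W = η·Q_H = 0.143 × 400 = 57.20 kJ, so Q_C = Q_H − W = 342.8 kJ.
Entropy balance on the reservoirs: −Q_H/T_H = -0.8969 kJ/K, +Q_C/T_C = 1.183 kJ/K.
ΔS_univ = −Q_H/T_H + Q_C/T_C = 0.286 kJ/K (> 0, since η = 0.143 < η_Carnot = 0.350).

ΔS_univ ≈ 0.286 kJ/K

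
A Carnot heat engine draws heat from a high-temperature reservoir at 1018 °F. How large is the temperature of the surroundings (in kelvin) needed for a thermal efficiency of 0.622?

T_C ≈ 310 K

T_H = 1018 °F → (1018 − 32) × 5/9 = 547.78 °C = 820.93 K.
From η = 1 − T_C/T_H, T_C = T_H·(1 − η) = 820.93 × (1 − 0.622) = 310 K.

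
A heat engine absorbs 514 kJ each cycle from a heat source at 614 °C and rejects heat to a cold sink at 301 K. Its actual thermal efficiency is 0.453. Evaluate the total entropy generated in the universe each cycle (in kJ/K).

T_H = 614 °C → 614 + 273.15 = 887.15 K.
W = η·Q_H = 0.453 × 514 = 232.8 kJ, so Q_C = Q_H − W = 281.2 kJ.
Reservoir entropy changes: ΔS_H = −Q_H/T_H = −514/887.15 = -0.5794 kJ/K and ΔS_C = +Q_C/T_C = 281.2/301.00 = 0.9341 kJ/K.
ΔS_univ = −Q_H/T_H + Q_C/T_C = 0.355 kJ/K (> 0, since η = 0.453 < η_Carnot = 0.661).

ΔS_univ ≈ 0.355 kJ/K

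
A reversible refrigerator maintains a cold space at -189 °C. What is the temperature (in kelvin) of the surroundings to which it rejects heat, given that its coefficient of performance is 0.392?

T_H ≈ 298.8 K

T_C = -189 °C → -189 + 273.15 = 84.15 K.
COP_R = T_C/(T_H − T_C) ⇒ T_H = T_C·(1 + 1/COP_R) = 84.15 × (1 + 1/0.392) = 298.8 K.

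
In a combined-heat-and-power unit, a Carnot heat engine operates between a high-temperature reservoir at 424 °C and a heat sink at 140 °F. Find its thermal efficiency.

T_H = 424 °C → 424 + 273.15 = 697.15 K.
T_C = 140 °F → (140 − 32) × 5/9 = 60.00 °C = 333.15 K.
The Carnot efficiency is η = 1 − T_C/T_H = 1 − 333.15/697.15 = 0.522.

η ≈ 0.522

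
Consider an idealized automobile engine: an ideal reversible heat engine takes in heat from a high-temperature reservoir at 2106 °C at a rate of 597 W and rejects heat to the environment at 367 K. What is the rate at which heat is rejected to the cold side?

Q̇_C ≈ 92.1 W

T_H = 2106 °C → 2106 + 273.15 = 2379.15 K.
η_rev = 1 − T_C/T_H = 1 − 367.00/2379.15 = 0.8457.
For a reversible cycle Q_C/Q_H = T_C/T_H, so Q_C = 597 × 367.00/2379.15 = 92.1 W.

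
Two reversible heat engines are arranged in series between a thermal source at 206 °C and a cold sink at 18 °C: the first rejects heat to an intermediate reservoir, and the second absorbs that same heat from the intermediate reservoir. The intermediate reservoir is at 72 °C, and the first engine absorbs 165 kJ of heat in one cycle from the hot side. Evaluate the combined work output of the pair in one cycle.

W_total ≈ 64.74 kJ

T_H = 206 °C → 206 + 273.15 = 479.15 K.
T_C = 18 °C → 18 + 273.15 = 291.15 K.
Two reversible stages in series are equivalent to a single Carnot engine between T_H and T_C, so η_total = 1 − T_C/T_H = 1 − 291.15/479.15 = 0.3924.
W_total = η_total · Q_H = 0.3924 × 165 = 64.74 kJ.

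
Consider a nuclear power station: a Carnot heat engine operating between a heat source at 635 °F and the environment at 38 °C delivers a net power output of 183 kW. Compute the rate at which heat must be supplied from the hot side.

T_H = 635 °F → (635 − 32) × 5/9 = 335.00 °C = 608.15 K.
T_C = 38 °C → 38 + 273.15 = 311.15 K.
Since the cycle is reversible, η = 1 − T_C/T_H = 1 − 311.15/608.15 = 0.4884.
Q_H = W/η = 183/0.4884 = 375 kW.

Q̇_H ≈ 375 kW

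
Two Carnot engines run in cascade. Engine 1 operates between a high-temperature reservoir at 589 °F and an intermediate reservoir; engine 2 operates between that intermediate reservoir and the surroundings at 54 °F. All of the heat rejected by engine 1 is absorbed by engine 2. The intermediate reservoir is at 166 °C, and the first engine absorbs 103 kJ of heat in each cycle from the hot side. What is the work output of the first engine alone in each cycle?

T_H = 589 °F → (589 − 32) × 5/9 = 309.44 °C = 582.59 K.
T_C = 54 °F → (54 − 32) × 5/9 = 12.22 °C = 285.37 K.
T_m = 166 °C → 166 + 273.15 = 439.15 K.
First-stage efficiency η₁ = 1 − T_m/T_H = 1 − 439.15/582.59 = 0.2462.
W₁ = η₁·Q_H = 0.2462 × 103 = 25.36 kJ.

W₁ ≈ 25.36 kJ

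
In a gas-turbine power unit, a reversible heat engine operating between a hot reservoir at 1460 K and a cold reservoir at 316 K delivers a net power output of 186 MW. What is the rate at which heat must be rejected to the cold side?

Q̇_C ≈ 51.4 MW

η_rev = 1 − T_C/T_H = 1 − 316.00/1460.00 = 0.7836.
Since Q_C/Q_H = T_C/T_H and Q_H = W/η, Q_C = W·T_C/(T_H − T_C) = 186 × 316.00/1144.00 = 51.4 MW.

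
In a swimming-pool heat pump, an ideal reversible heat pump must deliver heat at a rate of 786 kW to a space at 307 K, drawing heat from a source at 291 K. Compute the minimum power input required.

For a reversible heat pump, COP_HP = T_H/(T_H − T_C) = 307.00/16.00 = 19.1875.
W = Q_H/COP_HP = 786/19.1875 = 41.0 kW.

Ẇ_in ≈ 41.0 kW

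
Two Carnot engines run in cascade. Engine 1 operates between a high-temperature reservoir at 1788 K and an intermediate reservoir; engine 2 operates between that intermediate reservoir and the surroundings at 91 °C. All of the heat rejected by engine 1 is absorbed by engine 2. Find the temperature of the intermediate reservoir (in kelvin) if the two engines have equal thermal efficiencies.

T_m ≈ 806.9 K

T_C = 91 °C → 91 + 273.15 = 364.15 K.
Equal efficiencies require 1 − T_m/T_H = 1 − T_C/T_m, i.e. T_m/T_H = T_C/T_m, so T_m = √(T_H·T_C) = √(1788.00 × 364.15) = 806.9 K.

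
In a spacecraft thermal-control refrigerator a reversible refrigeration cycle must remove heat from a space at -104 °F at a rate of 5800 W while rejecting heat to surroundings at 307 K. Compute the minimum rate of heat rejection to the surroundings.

Q̇_H ≈ 9010 W

T_C = -104 °F → (-104 − 32) × 5/9 = -75.56 °C = 197.59 K.
For a reversible cycle Q_H/Q_C = T_H/T_C, so Q_H = Q_C·T_H/T_C = 5800 × 307.00/197.59 = 9010 W.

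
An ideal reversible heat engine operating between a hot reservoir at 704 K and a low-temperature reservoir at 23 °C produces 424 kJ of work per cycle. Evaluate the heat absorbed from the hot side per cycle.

Q_H ≈ 732 kJ

T_C = 23 °C → 23 + 273.15 = 296.15 K.
η_rev = 1 − T_C/T_H = 1 − 296.15/704.00 = 0.5793.
Q_H = W/η = 424/0.5793 = 732 kJ.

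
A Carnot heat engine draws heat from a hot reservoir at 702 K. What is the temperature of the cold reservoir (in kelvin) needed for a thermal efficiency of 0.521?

From η = 1 − T_C/T_H, T_C = T_H·(1 − η) = 702.00 × (1 − 0.521) = 336.3 K.

T_C ≈ 336.3 K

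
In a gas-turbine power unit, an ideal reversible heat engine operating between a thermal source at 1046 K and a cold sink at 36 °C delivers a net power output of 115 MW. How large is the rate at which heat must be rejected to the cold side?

Q̇_C ≈ 48.2 MW

T_C = 36 °C → 36 + 273.15 = 309.15 K.
Since the cycle is reversible, η = 1 − T_C/T_H = 1 − 309.15/1046.00 = 0.7044.
Since Q_C/Q_H = T_C/T_H and Q_H = W/η, Q_C = W·T_C/(T_H − T_C) = 115 × 309.15/736.85 = 48.2 MW.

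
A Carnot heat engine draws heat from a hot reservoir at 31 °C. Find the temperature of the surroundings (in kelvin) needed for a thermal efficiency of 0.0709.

T_C ≈ 282.6 K

T_H = 31 °C → 31 + 273.15 = 304.15 K.
From η = 1 − T_C/T_H, T_C = T_H·(1 − η) = 304.15 × (1 − 0.0709) = 282.6 K.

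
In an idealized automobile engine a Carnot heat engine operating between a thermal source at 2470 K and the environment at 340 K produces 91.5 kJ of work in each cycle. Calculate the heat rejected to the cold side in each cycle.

η_rev = 1 − T_C/T_H = 1 − 340.00/2470.00 = 0.8623.
Since Q_C/Q_H = T_C/T_H and Q_H = W/η, Q_C = W·T_C/(T_H − T_C) = 91.5 × 340.00/2130.00 = 14.6 kJ.

Q_C ≈ 14.6 kJ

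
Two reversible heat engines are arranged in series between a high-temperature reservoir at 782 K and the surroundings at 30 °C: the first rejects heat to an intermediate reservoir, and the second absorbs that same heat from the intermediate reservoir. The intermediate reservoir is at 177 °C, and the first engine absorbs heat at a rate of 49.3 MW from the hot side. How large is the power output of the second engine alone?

Ẇ₂ ≈ 9.27 MW

T_C = 30 °C → 30 + 273.15 = 303.15 K.
T_m = 177 °C → 177 + 273.15 = 450.15 K.
Heat entering the second stage: Q_m = Q_H·(T_m/T_H) = 49.3 × 450.15/782.00 = 28.4 MW.
Second-stage efficiency η₂ = 1 − T_C/T_m = 1 − 303.15/450.15 = 0.3266, so W₂ = η₂·Q_m = 9.27 MW.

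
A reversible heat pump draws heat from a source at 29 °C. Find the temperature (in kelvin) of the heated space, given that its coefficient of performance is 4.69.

T_H ≈ 384 K

T_C = 29 °C → 29 + 273.15 = 302.15 K.
COP_HP = T_H/(T_H − T_C) ⇒ T_H = T_C·COP_HP/(COP_HP − 1) = 302.15 × 4.69/(4.69 − 1) = 384 K.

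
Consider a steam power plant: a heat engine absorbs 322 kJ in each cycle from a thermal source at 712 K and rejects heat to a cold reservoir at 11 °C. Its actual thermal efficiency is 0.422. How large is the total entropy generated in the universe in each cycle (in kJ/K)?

ΔS_univ ≈ 0.203 kJ/K

T_C = 11 °C → 11 + 273.15 = 284.15 K.
W = η·Q_H = 0.422 × 322 = 135.9 kJ, so Q_C = Q_H − W = 186.1 kJ.
Entropy balance on the reservoirs: −Q_H/T_H = -0.4522 kJ/K, +Q_C/T_C = 0.6550 kJ/K.
ΔS_univ = −Q_H/T_H + Q_C/T_C = 0.203 kJ/K (> 0, since η = 0.422 < η_Carnot = 0.601).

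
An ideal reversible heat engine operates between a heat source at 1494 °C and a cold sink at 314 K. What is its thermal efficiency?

η ≈ 0.8223

T_H = 1494 °C → 1494 + 273.15 = 1767.15 K.
η_rev = 1 − T_C/T_H = 1 − 314.00/1767.15 = 0.8223.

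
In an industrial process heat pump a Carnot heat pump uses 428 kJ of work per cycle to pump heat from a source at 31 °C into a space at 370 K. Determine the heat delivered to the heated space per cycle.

T_C = 31 °C → 31 + 273.15 = 304.15 K.
Reversible heating COP: COP_HP = T_H/(T_H − T_C) = 370.00/65.85 = 5.6188.
Q_H = COP_HP · W = 5.6188 × 428 = 2400 kJ.

Q_H ≈ 2400 kJ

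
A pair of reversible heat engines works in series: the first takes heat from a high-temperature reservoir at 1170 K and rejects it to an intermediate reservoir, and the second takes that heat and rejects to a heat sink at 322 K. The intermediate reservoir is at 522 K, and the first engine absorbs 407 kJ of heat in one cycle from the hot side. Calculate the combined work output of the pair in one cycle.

W_total ≈ 295.0 kJ

Two reversible stages in series are equivalent to a single Carnot engine between T_H and T_C, so η_total = 1 − T_C/T_H = 1 − 322.00/1170.00 = 0.7248.
W_total = η_total · Q_H = 0.7248 × 407 = 295.0 kJ.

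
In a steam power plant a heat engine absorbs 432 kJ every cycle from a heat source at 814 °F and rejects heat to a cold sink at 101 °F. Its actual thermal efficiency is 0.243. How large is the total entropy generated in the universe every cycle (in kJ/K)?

T_H = 814 °F → (814 − 32) × 5/9 = 434.44 °C = 707.59 K.
T_C = 101 °F → (101 − 32) × 5/9 = 38.33 °C = 311.48 K.
W = η·Q_H = 0.243 × 432 = 105.0 kJ, so Q_C = Q_H − W = 327.0 kJ.
Reservoir entropy changes: ΔS_H = −Q_H/T_H = −432/707.59 = -0.6105 kJ/K and ΔS_C = +Q_C/T_C = 327.0/311.48 = 1.050 kJ/K.
ΔS_univ = −Q_H/T_H + Q_C/T_C = 0.439 kJ/K (> 0, since η = 0.243 < η_Carnot = 0.560).

ΔS_univ ≈ 0.439 kJ/K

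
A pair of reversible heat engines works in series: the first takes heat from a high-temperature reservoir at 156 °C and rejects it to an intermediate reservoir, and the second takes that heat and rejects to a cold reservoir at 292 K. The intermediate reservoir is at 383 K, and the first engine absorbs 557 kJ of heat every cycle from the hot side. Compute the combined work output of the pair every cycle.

T_H = 156 °C → 156 + 273.15 = 429.15 K.
Two reversible stages in series are equivalent to a single Carnot engine between T_H and T_C, so η_total = 1 − T_C/T_H = 1 − 292.00/429.15 = 0.3196.
W_total = η_total · Q_H = 0.3196 × 557 = 178 kJ.

W_total ≈ 178 kJ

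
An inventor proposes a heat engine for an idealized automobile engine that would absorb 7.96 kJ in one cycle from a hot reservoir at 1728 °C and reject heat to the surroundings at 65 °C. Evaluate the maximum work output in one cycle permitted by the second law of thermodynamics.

W_max ≈ 6.61 kJ

T_H = 1728 °C → 1728 + 273.15 = 2001.15 K.
T_C = 65 °C → 65 + 273.15 = 338.15 K.
By the Carnot theorem, η_max = 1 − T_C/T_H = 1 − 338.15/2001.15 = 0.8310.
W_max = η_max · Q_H = 0.8310 × 7.96 = 6.61 kJ.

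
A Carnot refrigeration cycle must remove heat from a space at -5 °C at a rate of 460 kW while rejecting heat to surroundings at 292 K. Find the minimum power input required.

T_C = -5 °C → -5 + 273.15 = 268.15 K.
COP_R = T_C/(T_H − T_C) = 268.15/23.85 = 11.2432.
W = Q_C/COP_R = 460/11.2432 = 40.9 kW.

Ẇ_in ≈ 40.9 kW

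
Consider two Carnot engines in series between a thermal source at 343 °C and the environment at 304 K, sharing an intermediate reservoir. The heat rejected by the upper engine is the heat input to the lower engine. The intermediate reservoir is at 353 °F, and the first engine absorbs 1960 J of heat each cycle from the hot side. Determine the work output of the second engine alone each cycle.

T_H = 343 °C → 343 + 273.15 = 616.15 K.
T_m = 353 °F → (353 − 32) × 5/9 = 178.33 °C = 451.48 K.
Heat entering the second stage: Q_m = Q_H·(T_m/T_H) = 1960 × 451.48/616.15 = 1436 J.
Second-stage efficiency η₂ = 1 − T_C/T_m = 1 − 304.00/451.48 = 0.3267, so W₂ = η₂·Q_m = 469.2 J.

W₂ ≈ 469.2 J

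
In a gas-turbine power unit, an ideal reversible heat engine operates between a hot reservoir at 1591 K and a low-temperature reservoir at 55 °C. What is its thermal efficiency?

T_C = 55 °C → 55 + 273.15 = 328.15 K.
The Carnot efficiency is η = 1 − T_C/T_H = 1 − 328.15/1591.00 = 0.794.

η ≈ 0.794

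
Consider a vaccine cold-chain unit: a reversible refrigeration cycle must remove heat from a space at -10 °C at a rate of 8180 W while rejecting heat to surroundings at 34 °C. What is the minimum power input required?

Ẇ_in ≈ 1368 W

T_H = 34 °C → 34 + 273.15 = 307.15 K.
T_C = -10 °C → -10 + 273.15 = 263.15 K.
COP_R = T_C/(T_H − T_C) = 263.15/44.00 = 5.9807.
W = Q_C/COP_R = 8180/5.9807 = 1368 W.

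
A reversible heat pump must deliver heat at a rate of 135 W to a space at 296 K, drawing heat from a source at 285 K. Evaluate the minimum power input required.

For a reversible heat pump, COP_HP = T_H/(T_H − T_C) = 296.00/11.00 = 26.9091.
W = Q_H/COP_HP = 135/26.9091 = 5.017 W.

Ẇ_in ≈ 5.017 W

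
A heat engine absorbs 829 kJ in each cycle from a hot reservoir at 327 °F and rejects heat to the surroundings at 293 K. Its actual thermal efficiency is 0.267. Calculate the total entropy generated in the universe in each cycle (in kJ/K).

ΔS_univ ≈ 0.1771 kJ/K

T_H = 327 °F → (327 − 32) × 5/9 = 163.89 °C = 437.04 K.
W = η·Q_H = 0.267 × 829 = 221.3 kJ, so Q_C = Q_H − W = 607.7 kJ.
The hot reservoir loses entropy Q_H/T_H = 829/437.04 = 1.897 kJ/K; the cold reservoir gains Q_C/T_C = 607.7/293.00 = 2.074 kJ/K.
ΔS_univ = −Q_H/T_H + Q_C/T_C = 0.1771 kJ/K (> 0, since η = 0.267 < η_Carnot = 0.330).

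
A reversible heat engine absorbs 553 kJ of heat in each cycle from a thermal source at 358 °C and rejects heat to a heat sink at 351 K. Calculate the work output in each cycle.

W ≈ 245 kJ

T_H = 358 °C → 358 + 273.15 = 631.15 K.
For a reversible engine, η = 1 − T_C/T_H = 1 − 351.00/631.15 = 0.4439.
W = η·Q_H = 0.4439 × 553 = 245 kJ.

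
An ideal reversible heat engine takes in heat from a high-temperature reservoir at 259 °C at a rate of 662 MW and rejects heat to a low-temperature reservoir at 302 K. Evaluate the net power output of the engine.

T_H = 259 °C → 259 + 273.15 = 532.15 K.
Carnot efficiency: η = 1 − T_C/T_H = 1 − 302.00/532.15 = 0.4325.
W = η·Q_H = 0.4325 × 662 = 286.3 MW.

Ẇ ≈ 286.3 MW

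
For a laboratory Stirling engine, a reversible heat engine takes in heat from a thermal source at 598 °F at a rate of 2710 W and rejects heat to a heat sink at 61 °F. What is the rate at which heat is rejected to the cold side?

Q̇_C ≈ 1330 W

T_H = 598 °F → (598 − 32) × 5/9 = 314.44 °C = 587.59 K.
T_C = 61 °F → (61 − 32) × 5/9 = 16.11 °C = 289.26 K.
The Carnot efficiency is η = 1 − T_C/T_H = 1 − 289.26/587.59 = 0.5077.
For a reversible cycle Q_C/Q_H = T_C/T_H, so Q_C = 2710 × 289.26/587.59 = 1330 W.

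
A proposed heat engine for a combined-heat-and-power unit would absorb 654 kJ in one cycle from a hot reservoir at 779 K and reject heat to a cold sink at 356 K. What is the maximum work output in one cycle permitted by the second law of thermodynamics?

W_max ≈ 355 kJ

By the Carnot theorem, η_max = 1 − T_C/T_H = 1 − 356.00/779.00 = 0.5430.
W_max = η_max · Q_H = 0.5430 × 654 = 355 kJ.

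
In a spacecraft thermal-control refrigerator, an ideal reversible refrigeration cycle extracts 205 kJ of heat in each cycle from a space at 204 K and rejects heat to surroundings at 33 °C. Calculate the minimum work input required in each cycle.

W_in ≈ 103 kJ

T_H = 33 °C → 33 + 273.15 = 306.15 K.
The reversible coefficient of performance is COP_R = T_C/(T_H − T_C) = 204.00/102.15 = 1.9971.
W = Q_C/COP_R = 205/1.9971 = 103 kJ.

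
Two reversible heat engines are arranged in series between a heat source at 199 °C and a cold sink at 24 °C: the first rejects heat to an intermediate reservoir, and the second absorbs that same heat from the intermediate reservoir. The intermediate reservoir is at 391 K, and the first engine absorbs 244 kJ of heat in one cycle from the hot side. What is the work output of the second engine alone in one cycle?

W₂ ≈ 48.50 kJ

T_H = 199 °C → 199 + 273.15 = 472.15 K.
T_C = 24 °C → 24 + 273.15 = 297.15 K.
Heat entering the second stage: Q_m = Q_H·(T_m/T_H) = 244 × 391.00/472.15 = 202.1 kJ.
Second-stage efficiency η₂ = 1 − T_C/T_m = 1 − 297.15/391.00 = 0.2400, so W₂ = η₂·Q_m = 48.50 kJ.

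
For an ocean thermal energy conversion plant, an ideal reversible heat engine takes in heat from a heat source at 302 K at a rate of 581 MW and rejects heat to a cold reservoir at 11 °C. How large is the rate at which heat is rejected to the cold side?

Q̇_C ≈ 546.7 MW

T_C = 11 °C → 11 + 273.15 = 284.15 K.
η_rev = 1 − T_C/T_H = 1 − 284.15/302.00 = 0.0591.
For a reversible cycle Q_C/Q_H = T_C/T_H, so Q_C = 581 × 284.15/302.00 = 546.7 MW.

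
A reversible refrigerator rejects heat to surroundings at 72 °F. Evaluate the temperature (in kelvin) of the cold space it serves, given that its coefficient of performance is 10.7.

T_C ≈ 270 K

T_H = 72 °F → (72 − 32) × 5/9 = 22.22 °C = 295.37 K.
COP_R = T_C/(T_H − T_C) ⇒ T_C = T_H·COP_R/(1 + COP_R) = 295.37 × 10.7/(1 + 10.7) = 270 K.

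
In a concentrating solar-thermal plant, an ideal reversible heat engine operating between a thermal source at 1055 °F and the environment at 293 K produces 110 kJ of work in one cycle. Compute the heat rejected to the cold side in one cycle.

T_H = 1055 °F → (1055 − 32) × 5/9 = 568.33 °C = 841.48 K.
η_rev = 1 − T_C/T_H = 1 − 293.00/841.48 = 0.6518.
Since Q_C/Q_H = T_C/T_H and Q_H = W/η, Q_C = W·T_C/(T_H − T_C) = 110 × 293.00/548.48 = 58.8 kJ.

Q_C ≈ 58.8 kJ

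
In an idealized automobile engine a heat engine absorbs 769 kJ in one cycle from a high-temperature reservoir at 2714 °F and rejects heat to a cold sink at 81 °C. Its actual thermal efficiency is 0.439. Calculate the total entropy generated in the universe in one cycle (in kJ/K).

T_H = 2714 °F → (2714 − 32) × 5/9 = 1490.00 °C = 1763.15 K.
T_C = 81 °C → 81 + 273.15 = 354.15 K.
W = η·Q_H = 0.439 × 769 = 337.6 kJ, so Q_C = Q_H − W = 431.4 kJ.
Reservoir entropy changes: ΔS_H = −Q_H/T_H = −769/1763.15 = -0.4362 kJ/K and ΔS_C = +Q_C/T_C = 431.4/354.15 = 1.218 kJ/K.
ΔS_univ = −Q_H/T_H + Q_C/T_C = 0.782 kJ/K (> 0, since η = 0.439 < η_Carnot = 0.799).

ΔS_univ ≈ 0.782 kJ/K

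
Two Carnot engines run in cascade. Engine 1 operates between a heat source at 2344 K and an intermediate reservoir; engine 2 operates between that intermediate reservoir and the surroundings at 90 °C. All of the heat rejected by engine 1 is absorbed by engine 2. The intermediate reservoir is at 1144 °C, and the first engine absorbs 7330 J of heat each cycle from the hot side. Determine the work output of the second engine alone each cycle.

T_C = 90 °C → 90 + 273.15 = 363.15 K.
T_m = 1144 °C → 1144 + 273.15 = 1417.15 K.
Heat entering the second stage: Q_m = Q_H·(T_m/T_H) = 7330 × 1417.15/2344.00 = 4430 J.
Second-stage efficiency η₂ = 1 − T_C/T_m = 1 − 363.15/1417.15 = 0.7437, so W₂ = η₂·Q_m = 3300 J.

W₂ ≈ 3300 J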